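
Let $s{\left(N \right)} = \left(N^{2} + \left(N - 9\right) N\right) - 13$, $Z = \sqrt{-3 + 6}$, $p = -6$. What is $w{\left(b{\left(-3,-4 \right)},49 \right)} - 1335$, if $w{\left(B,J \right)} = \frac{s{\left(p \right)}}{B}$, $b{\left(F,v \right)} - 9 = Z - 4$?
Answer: $- \frac{28805}{22} - \frac{113 \sqrt{3}}{22} \approx -1318.2$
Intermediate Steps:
$Z = \sqrt{3} \approx 1.732$
$b{\left(F,v \right)} = 5 + \sqrt{3}$ ($b{\left(F,v \right)} = 9 + \left(\sqrt{3} - 4\right) = 9 - \left(4 - \sqrt{3}\right) = 5 + \sqrt{3}$)
$s{\left(N \right)} = -13 + N^{2} + N \left(-9 + N\right)$ ($s{\left(N \right)} = \left(N^{2} + \left(-9 + N\right) N\right) - 13 = \left(N^{2} + N \left(-9 + N\right)\right) - 13 = -13 + N^{2} + N \left(-9 + N\right)$)
$w{\left(B,J \right)} = \frac{113}{B}$ ($w{\left(B,J \right)} = \frac{-13 - -54 + 2 \left(-6\right)^{2}}{B} = \frac{-13 + 54 + 2 \cdot 36}{B} = \frac{-13 + 54 + 72}{B} = \frac{113}{B}$)
$w{\left(b{\left(-3,-4 \right)},49 \right)} - 1335 = \frac{113}{5 + \sqrt{3}} - 1335 = -1335 + \frac{113}{5 + \sqrt{3}}$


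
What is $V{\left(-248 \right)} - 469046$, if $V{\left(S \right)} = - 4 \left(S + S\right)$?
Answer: $-467062$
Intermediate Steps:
$V{\left(S \right)} = - 8 S$ ($V{\left(S \right)} = - 4 \cdot 2 S = - 8 S$)
$V{\left(-248 \right)} - 469046 = \left(-8\right) \left(-248\right) - 469046 = 1984 - 469046 = -467062$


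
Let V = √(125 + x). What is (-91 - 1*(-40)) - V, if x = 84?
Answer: -51 - √209 ≈ -65.457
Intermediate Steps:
V = √209 (V = √(125 + 84) = √209 ≈ 14.457)
(-91 - 1*(-40)) - V = (-91 - 1*(-40)) - √209 = (-91 + 40) - √209 = -51 - √209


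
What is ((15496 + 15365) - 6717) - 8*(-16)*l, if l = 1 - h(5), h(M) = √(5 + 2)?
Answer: 24272 - 128*√7 ≈ 23933.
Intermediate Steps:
h(M) = √7
l = 1 - √7 ≈ -1.6458
((15496 + 15365) - 6717) - 8*(-16)*l = ((15496 + 15365) - 6717) - 8*(-16)*(1 - √7) = (30861 - 6717) - (-128)*(1 - √7) = 24144 - (-128 + 128*√7) = 24144 + (128 - 128*√7) = 24272 - 128*√7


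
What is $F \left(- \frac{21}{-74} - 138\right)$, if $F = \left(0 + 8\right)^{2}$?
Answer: $- \frac{326112}{37} \approx -8813.8$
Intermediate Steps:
$F = 64$ ($F = 8^{2} = 64$)
$F \left(- \frac{21}{-74} - 138\right) = 64 \left(- \frac{21}{-74} - 138\right) = 64 \left(\left(-21\right) \left(- \frac{1}{74}\right) - 138\right) = 64 \left(\frac{21}{74} - 138\right) = 64 \left(- \frac{10191}{74}\right) = - \frac{326112}{37}$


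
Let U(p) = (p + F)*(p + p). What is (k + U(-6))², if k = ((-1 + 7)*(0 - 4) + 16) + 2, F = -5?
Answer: 15876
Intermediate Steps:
U(p) = 2*p*(-5 + p) (U(p) = (p - 5)*(p + p) = (-5 + p)*(2*p) = 2*p*(-5 + p))
k = -6 (k = (6*(-4) + 16) + 2 = (-24 + 16) + 2 = -8 + 2 = -6)
(k + U(-6))² = (-6 + 2*(-6)*(-5 - 6))² = (-6 + 2*(-6)*(-11))² = (-6 + 132)² = 126² = 15876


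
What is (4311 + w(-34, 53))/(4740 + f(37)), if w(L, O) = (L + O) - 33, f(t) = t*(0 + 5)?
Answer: 4297/4925 ≈ 0.87249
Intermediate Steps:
f(t) = 5*t (f(t) = t*5 = 5*t)
w(L, O) = -33 + L + O
(4311 + w(-34, 53))/(4740 + f(37)) = (4311 + (-33 - 34 + 53))/(4740 + 5*37) = (4311 - 14)/(4740 + 185) = 4297/4925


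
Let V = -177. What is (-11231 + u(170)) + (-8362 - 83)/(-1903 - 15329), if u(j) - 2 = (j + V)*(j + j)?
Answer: -78167281/5744 ≈ -13609.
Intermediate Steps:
u(j) = 2 + 2*j*(-177 + j) (u(j) = 2 + (j - 177)*(j + j) = 2 + (-177 + j)*(2*j) = 2 + 2*j*(-177 + j))
(-11231 + u(170)) + (-8362 - 83)/(-1903 - 15329) = (-11231 + (2 - 354*170 + 2*170²)) + (-8362 - 83)/(-1903 - 15329) = (-11231 + (2 - 60180 + 2*28900)) - 8445/(-17232) = (-11231 + (2 - 60180 + 57800)) - 8445*(-1/17232) = (-11231 - 2378) + 2815/5744 = -13609 + 2815/5744 = -78167281/5744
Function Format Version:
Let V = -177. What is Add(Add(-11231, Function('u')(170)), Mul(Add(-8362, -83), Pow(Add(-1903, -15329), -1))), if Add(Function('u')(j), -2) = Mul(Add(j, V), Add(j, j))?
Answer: Rational(-78167281, 5744) ≈ -13609.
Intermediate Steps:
Function('u')(j) = Add(2, Mul(2, j, Add(-177, j))) (Function('u')(j) = Add(2, Mul(Add(j, -177), Add(j, j))) = Add(2, Mul(Add(-177, j), Mul(2, j))) = Add(2, Mul(2, j, Add(-177, j))))
Add(Add(-11231, Function('u')(170)), Mul(Add(-8362, -83), Pow(Add(-1903, -15329), -1))) = Add(Add(-11231, Add(2, Mul(-354, 170), Mul(2, Pow(170, 2)))), Mul(Add(-8362, -83), Pow(Add(-1903, -15329), -1))) = Add(Add(-11231, Add(2, -60180, Mul(2, 28900))), Mul(-8445, Pow(-17232, -1))) = Add(Add(-11231, Add(2, -60180, 57800)), Mul(-8445, Rational(-1, 17232))) = Add(Add(-11231, -2378), Rational(2815, 5744)) = Add(-13609, Rational(2815, 5744)) = Rational(-78167281, 5744)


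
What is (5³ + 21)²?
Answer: 21316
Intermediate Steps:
(5³ + 21)² = (125 + 21)² = 146² = 21316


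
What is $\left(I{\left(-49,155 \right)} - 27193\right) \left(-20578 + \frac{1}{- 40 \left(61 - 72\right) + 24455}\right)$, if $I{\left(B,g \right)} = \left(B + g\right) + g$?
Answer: $\frac{13796975669988}{24895} \approx 5.5421 \cdot 10^{8}$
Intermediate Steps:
$I{\left(B,g \right)} = B + 2 g$
$\left(I{\left(-49,155 \right)} - 27193\right) \left(-20578 + \frac{1}{- 40 \left(61 - 72\right) + 24455}\right) = \left(\left(-49 + 2 \cdot 155\right) - 27193\right) \left(-20578 + \frac{1}{- 40 \left(61 - 72\right) + 24455}\right) = \left(\left(-49 + 310\right) - 27193\right) \left(-20578 + \frac{1}{\left(-40\right) \left(-11\right) + 24455}\right) = \left(261 - 27193\right) \left(-20578 + \frac{1}{440 + 24455}\right) = - 26932 \left(-20578 + \frac{1}{24895}\right) = \left(-26932\right) \left(- \frac{512289309}{24895}\right) = \frac{13796975669988}{24895}$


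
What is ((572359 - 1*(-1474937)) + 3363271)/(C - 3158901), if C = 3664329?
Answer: 5410567/505428 ≈ 10.705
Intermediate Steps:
((572359 - 1*(-1474937)) + 3363271)/(C - 3158901) = ((572359 - 1*(-1474937)) + 3363271)/(3664329 - 3158901) = ((572359 + 1474937) + 3363271)/505428 = (2047296 + 3363271)*(1/505428) = 5410567*(1/505428) = 5410567/505428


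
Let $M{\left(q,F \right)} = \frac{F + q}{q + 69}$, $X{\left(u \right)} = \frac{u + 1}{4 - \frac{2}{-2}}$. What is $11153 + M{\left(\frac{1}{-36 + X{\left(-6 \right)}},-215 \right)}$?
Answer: $\frac{7113625}{638} \approx 11150.0$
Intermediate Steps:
$X{\left(u \right)} = \frac{1}{5} + \frac{u}{5}$ ($X{\left(u \right)} = \frac{1 + u}{4 - -1} = \frac{1 + u}{4 + 1} = \frac{1 + u}{5} = \left(1 + u\right) \frac{1}{5} = \frac{1}{5} + \frac{u}{5}$)
$M{\left(q,F \right)} = \frac{F + q}{69 + q}$
$11153 + M{\left(\frac{1}{-36 + X{\left(-6 \right)}},-215 \right)} = 11153 + \frac{-215 + \frac{1}{-36 + \left(\frac{1}{5} + \frac{1}{5} \left(-6\right)\right)}}{69 + \frac{1}{-36 + \left(\frac{1}{5} + \frac{1}{5} \left(-6\right)\right)}} = 11153 + \frac{-215 + \frac{1}{-36 + \left(\frac{1}{5} - \frac{6}{5}\right)}}{69 + \frac{1}{-36 + \left(\frac{1}{5} - \frac{6}{5}\right)}} = 11153 + \frac{-215 + \frac{1}{-36 - 1}}{69 + \frac{1}{-36 - 1}} = 11153 + \frac{-215 + \frac{1}{-37}}{69 + \frac{1}{-37}} = 11153 + \frac{-215 - \frac{1}{37}}{69 - \frac{1}{37}} = 11153 + \frac{1}{\frac{2552}{37}} \left(- \frac{7956}{37}\right) = 11153 + \frac{37}{2552} \left(- \frac{7956}{37}\right) = 11153 - \frac{1989}{638} = \frac{7113625}{638}$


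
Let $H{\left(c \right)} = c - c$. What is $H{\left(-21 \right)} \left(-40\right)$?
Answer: $0$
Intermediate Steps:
$H{\left(c \right)} = 0$
$H{\left(-21 \right)} \left(-40\right) = 0 \left(-40\right) = 0$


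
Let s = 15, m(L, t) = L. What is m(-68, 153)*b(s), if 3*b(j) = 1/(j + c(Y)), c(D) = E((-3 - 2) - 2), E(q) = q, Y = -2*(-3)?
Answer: -17/6 ≈ -2.8333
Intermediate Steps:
Y = 6
c(D) = -7 (c(D) = (-3 - 2) - 2 = -5 - 2 = -7)
b(j) = 1/(3*(-7 + j)) (b(j) = 1/(3*(j - 7)) = 1/(3*(-7 + j)))
m(-68, 153)*b(s) = -68/(3*(-7 + 15)) = -68/(3*8) = -68*1/24 = -17/6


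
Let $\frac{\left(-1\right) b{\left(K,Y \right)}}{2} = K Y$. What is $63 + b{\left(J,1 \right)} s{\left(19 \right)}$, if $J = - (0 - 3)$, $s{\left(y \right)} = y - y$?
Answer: $63$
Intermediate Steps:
$s{\left(y \right)} = 0$
$J = 3$ ($J = \left(-1\right) \left(-3\right) = 3$)
$b{\left(K,Y \right)} = - 2 K Y$
$63 + b{\left(J,1 \right)} s{\left(19 \right)} = 63 + \left(-2\right) 3 \cdot 1 \cdot 0 = 63 - 0 = 63 + 0 = 63$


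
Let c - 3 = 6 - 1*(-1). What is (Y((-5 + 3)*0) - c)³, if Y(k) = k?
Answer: -1000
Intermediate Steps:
c = 10 (c = 3 + (6 - 1*(-1)) = 3 + (6 + 1) = 3 + 7 = 10)
(Y((-5 + 3)*0) - c)³ = ((-5 + 3)*0 - 1*10)³ = (-2*0 - 10)³ = (0 - 10)³ = (-10)³ = -1000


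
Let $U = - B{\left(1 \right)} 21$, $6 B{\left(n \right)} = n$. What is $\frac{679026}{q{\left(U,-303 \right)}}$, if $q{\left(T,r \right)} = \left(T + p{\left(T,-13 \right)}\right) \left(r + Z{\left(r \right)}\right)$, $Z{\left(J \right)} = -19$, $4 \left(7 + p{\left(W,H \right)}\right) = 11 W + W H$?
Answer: $\frac{1358052}{5635} \approx 241.0$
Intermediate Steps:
$B{\left(n \right)} = \frac{n}{6}$
$p{\left(W,H \right)} = -7 + \frac{11 W}{4} + \frac{H W}{4}$ ($p{\left(W,H \right)} = -7 + \frac{11 W + W H}{4} = -7 + \frac{11 W + H W}{4} = -7 + \left(\frac{11 W}{4} + \frac{H W}{4}\right) = -7 + \frac{11 W}{4} + \frac{H W}{4}$)
$U = - \frac{7}{2}$ ($U = - \frac{1}{6} \cdot 21 = \left(-1\right) \frac{1}{6} \cdot 21 = \left(- \frac{1}{6}\right) 21 = - \frac{7}{2} \approx -3.5$)
$q{\left(T,r \right)} = \left(-19 + r\right) \left(-7 + \frac{T}{2}\right)$ ($q{\left(T,r \right)} = \left(T + \left(-7 + \frac{11 T}{4} + \frac{1}{4} \left(-13\right) T\right)\right) \left(r - 19\right) = \left(T - \left(7 + \frac{T}{2}\right)\right) \left(-19 + r\right) = \left(-7 + \frac{T}{2}\right) \left(-19 + r\right) = \left(-19 + r\right) \left(-7 + \frac{T}{2}\right)$)
$\frac{679026}{q{\left(U,-303 \right)}} = \frac{679026}{133 - -2121 - - \frac{133}{4} + \frac{1}{2} \left(- \frac{7}{2}\right) \left(-303\right)} = \frac{679026}{133 + 2121 + \frac{133}{4} + \frac{2121}{4}} = \frac{679026}{\frac{5635}{2}} = 679026 \cdot \frac{2}{5635} = \frac{1358052}{5635}$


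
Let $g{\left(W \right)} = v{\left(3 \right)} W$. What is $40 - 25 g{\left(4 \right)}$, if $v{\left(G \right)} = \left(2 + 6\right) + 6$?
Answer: $-1360$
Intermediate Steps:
$v{\left(G \right)} = 14$ ($v{\left(G \right)} = 8 + 6 = 14$)
$g{\left(W \right)} = 14 W$
$40 - 25 g{\left(4 \right)} = 40 - 25 \cdot 14 \cdot 4 = 40 - 1400 = -1360$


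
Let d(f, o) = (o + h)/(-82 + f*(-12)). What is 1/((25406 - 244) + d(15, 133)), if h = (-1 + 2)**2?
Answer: 131/3296155 ≈ 3.9743e-5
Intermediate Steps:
h = 1 (h = 1**2 = 1)
d(f, o) = (1 + o)/(-82 - 12*f) (d(f, o) = (o + 1)/(-82 + f*(-12)) = (1 + o)/(-82 - 12*f))
1/((25406 - 244) + d(15, 133)) = 1/((25406 - 244) + (-1 - 1*133)/(2*(41 + 6*15))) = 1/(25162 + (-1 - 133)/(2*(41 + 90))) = 1/(25162 + (1/2)*(-134)/131) = 1/(25162 + (1/2)*(1/131)*(-134)) = 1/(25162 - 67/131) = 1/(3296155/131) = 131/3296155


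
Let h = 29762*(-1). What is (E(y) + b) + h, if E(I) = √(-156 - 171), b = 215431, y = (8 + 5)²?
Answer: 185669 + I*√327 ≈ 1.8567e+5 + 18.083*I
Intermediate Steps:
y = 169 (y = 13² = 169)
h = -29762
E(I) = I*√327 (E(I) = √(-327) = I*√327)
(E(y) + b) + h = (I*√327 + 215431) - 29762 = (215431 + I*√327) - 29762 = 185669 + I*√327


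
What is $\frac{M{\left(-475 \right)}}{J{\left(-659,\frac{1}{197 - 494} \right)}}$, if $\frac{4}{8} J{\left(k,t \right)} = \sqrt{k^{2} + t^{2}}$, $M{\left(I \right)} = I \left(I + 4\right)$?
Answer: $\frac{13289265 \sqrt{38307492730}}{15322997092} \approx 169.75$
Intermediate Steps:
$M{\left(I \right)} = I \left(4 + I\right)$
$J{\left(k,t \right)} = 2 \sqrt{k^{2} + t^{2}}$
$\frac{M{\left(-475 \right)}}{J{\left(-659,\frac{1}{197 - 494} \right)}} = \frac{\left(-475\right) \left(4 - 475\right)}{2 \sqrt{\left(-659\right)^{2} + \left(\frac{1}{197 - 494}\right)^{2}}} = \frac{\left(-475\right) \left(-471\right)}{2 \sqrt{434281 + \left(\frac{1}{-297}\right)^{2}}} = \frac{223725}{2 \sqrt{434281 + \left(- \frac{1}{297}\right)^{2}}} = \frac{223725}{2 \sqrt{434281 + \frac{1}{88209}}} = \frac{223725}{2 \sqrt{\frac{38307492730}{88209}}} = \frac{223725}{2 \frac{\sqrt{38307492730}}{297}} = \frac{223725}{\frac{2}{297} \sqrt{38307492730}} = 223725 \frac{297 \sqrt{38307492730}}{76614985460} = \frac{13289265 \sqrt{38307492730}}{15322997092}$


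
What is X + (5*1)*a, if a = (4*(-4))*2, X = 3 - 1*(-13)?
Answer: -144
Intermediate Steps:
X = 16 (X = 3 + 13 = 16)
a = -32 (a = -16*2 = -32)
X + (5*1)*a = 16 + (5*1)*(-32) = 16 + 5*(-32) = 16 - 160 = -144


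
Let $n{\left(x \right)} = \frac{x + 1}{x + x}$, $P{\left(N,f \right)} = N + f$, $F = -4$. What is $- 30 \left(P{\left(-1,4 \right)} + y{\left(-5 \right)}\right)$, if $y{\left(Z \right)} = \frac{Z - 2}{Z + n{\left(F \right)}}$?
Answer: $- \frac{5010}{37} \approx -135.41$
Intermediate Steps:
$n{\left(x \right)} = \frac{1 + x}{2 x}$
$y{\left(Z \right)} = \frac{-2 + Z}{\frac{3}{8} + Z}$ ($y{\left(Z \right)} = \frac{Z - 2}{Z + \frac{1 - 4}{2 \left(-4\right)}} = \frac{-2 + Z}{Z + \frac{1}{2} \left(- \frac{1}{4}\right) \left(-3\right)} = \frac{-2 + Z}{Z + \frac{3}{8}} = \frac{-2 + Z}{\frac{3}{8} + Z}$)
$- 30 \left(P{\left(-1,4 \right)} + y{\left(-5 \right)}\right) = - 30 \left(\left(-1 + 4\right) + \frac{8 \left(-2 - 5\right)}{3 + 8 \left(-5\right)}\right) = - 30 \left(3 + 8 \frac{1}{3 - 40} \left(-7\right)\right) = - 30 \left(3 + 8 \frac{1}{-37} \left(-7\right)\right) = - 30 \left(3 + 8 \left(- \frac{1}{37}\right) \left(-7\right)\right) = - 30 \left(3 + \frac{56}{37}\right) = \left(-30\right) \frac{167}{37} = - \frac{5010}{37}$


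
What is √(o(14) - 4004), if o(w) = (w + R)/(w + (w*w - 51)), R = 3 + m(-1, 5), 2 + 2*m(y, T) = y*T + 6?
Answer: 3*I*√4998642/106 ≈ 63.276*I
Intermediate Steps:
m(y, T) = 2 + T*y/2 (m(y, T) = -1 + (y*T + 6)/2 = -1 + (T*y + 6)/2 = -1 + (6 + T*y)/2 = -1 + (3 + T*y/2) = 2 + T*y/2)
R = 5/2 (R = 3 + (2 + (½)*5*(-1)) = 3 + (2 - 5/2) = 3 - ½ = 5/2 ≈ 2.5000)
o(w) = (5/2 + w)/(-51 + w + w²) (o(w) = (w + 5/2)/(w + (w*w - 51)) = (5/2 + w)/(w + (w² - 51)) = (5/2 + w)/(w + (-51 + w²)) = (5/2 + w)/(-51 + w + w²))
√(o(14) - 4004) = √((5/2 + 14)/(-51 + 14 + 14²) - 4004) = √((33/2)/(-51 + 14 + 196) - 4004) = √((33/2)/159 - 4004) = √((1/159)*(33/2) - 4004) = √(11/106 - 4004) = √(-424413/106) = 3*I*√4998642/106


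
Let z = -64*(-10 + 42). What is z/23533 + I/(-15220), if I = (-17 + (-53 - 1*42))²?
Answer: -81592128/89543065 ≈ -0.91121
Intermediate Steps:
z = -2048 (z = -64*32 = -2048)
I = 12544 (I = (-17 + (-53 - 42))² = (-17 - 95)² = (-112)² = 12544)
z/23533 + I/(-15220) = -2048/23533 + 12544/(-15220) = -2048*1/23533 + 12544*(-1/15220) = -2048/23533 - 3136/3805 = -81592128/89543065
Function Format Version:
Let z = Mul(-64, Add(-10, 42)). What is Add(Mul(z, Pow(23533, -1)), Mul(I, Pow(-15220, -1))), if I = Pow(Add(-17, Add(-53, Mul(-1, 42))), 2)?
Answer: Rational(-81592128, 89543065) ≈ -0.91121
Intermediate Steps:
z = -2048 (z = Mul(-64, 32) = -2048)
I = 12544 (I = Pow(Add(-17, Add(-53, -42)), 2) = Pow(Add(-17, -95), 2) = Pow(-112, 2) = 12544)
Add(Mul(z, Pow(23533, -1)), Mul(I, Pow(-15220, -1))) = Add(Mul(-2048, Pow(23533, -1)), Mul(12544, Pow(-15220, -1))) = Add(Mul(-2048, Rational(1, 23533)), Mul(12544, Rational(-1, 15220))) = Add(Rational(-2048, 23533), Rational(-3136, 3805)) = Rational(-81592128, 89543065)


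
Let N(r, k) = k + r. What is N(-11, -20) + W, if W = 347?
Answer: 316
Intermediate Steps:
N(-11, -20) + W = (-20 - 11) + 347 = -31 + 347 = 316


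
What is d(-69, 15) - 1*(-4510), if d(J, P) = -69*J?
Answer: 9271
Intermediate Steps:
d(-69, 15) - 1*(-4510) = -69*(-69) - 1*(-4510) = 4761 + 4510 = 9271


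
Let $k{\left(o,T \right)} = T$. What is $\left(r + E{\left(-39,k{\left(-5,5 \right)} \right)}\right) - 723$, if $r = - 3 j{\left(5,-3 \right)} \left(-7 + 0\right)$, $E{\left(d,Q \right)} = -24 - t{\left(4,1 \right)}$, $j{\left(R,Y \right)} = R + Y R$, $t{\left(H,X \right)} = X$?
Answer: $-958$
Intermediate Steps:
$j{\left(R,Y \right)} = R + R Y$
$E{\left(d,Q \right)} = -25$ ($E{\left(d,Q \right)} = -24 - 1 = -25$)
$r = -210$ ($r = - 3 \cdot 5 \left(1 - 3\right) \left(-7 + 0\right) = - 3 \cdot 5 \left(-2\right) \left(-7\right) = \left(-3\right) \left(-10\right) \left(-7\right) = 30 \left(-7\right) = -210$)
$\left(r + E{\left(-39,k{\left(-5,5 \right)} \right)}\right) - 723 = \left(-210 - 25\right) - 723 = -235 - 723 = -958$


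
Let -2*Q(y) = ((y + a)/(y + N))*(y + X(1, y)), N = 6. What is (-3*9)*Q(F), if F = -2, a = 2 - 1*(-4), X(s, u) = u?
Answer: -54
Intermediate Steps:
a = 6 (a = 2 + 4 = 6)
Q(y) = -y (Q(y) = -(y + 6)/(y + 6)*(y + y)/2 = -(6 + y)/(6 + y)*2*y/2 = -2*y/2 = -y)
(-3*9)*Q(F) = (-3*9)*(-1*(-2)) = -27*2 = -54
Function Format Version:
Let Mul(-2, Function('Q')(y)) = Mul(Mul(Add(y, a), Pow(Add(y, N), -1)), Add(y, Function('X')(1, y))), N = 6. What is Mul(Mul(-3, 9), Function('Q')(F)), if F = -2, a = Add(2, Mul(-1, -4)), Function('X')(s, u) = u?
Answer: -54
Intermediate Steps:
a = 6 (a = Add(2, 4) = 6)
Function('Q')(y) = Mul(-1, y) (Function('Q')(y) = Mul(Rational(-1, 2), Mul(Mul(Add(y, 6), Pow(Add(y, 6), -1)), Add(y, y))) = Mul(Rational(-1, 2), Mul(Mul(Add(6, y), Pow(Add(6, y), -1)), Mul(2, y))) = Mul(Rational(-1, 2), Mul(1, Mul(2, y))) = Mul(Rational(-1, 2), Mul(2, y)) = Mul(-1, y))
Mul(Mul(-3, 9), Function('Q')(F)) = Mul(Mul(-3, 9), Mul(-1, -2)) = Mul(-27, 2) = -54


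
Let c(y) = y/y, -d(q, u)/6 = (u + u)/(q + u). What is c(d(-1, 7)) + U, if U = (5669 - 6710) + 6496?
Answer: 5456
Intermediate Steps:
d(q, u) = -12*u/(q + u) (d(q, u) = -6*(u + u)/(q + u) = -6*2*u/(q + u) = -12*u/(q + u))
c(y) = 1
U = 5455 (U = -1041 + 6496 = 5455)
c(d(-1, 7)) + U = 1 + 5455 = 5456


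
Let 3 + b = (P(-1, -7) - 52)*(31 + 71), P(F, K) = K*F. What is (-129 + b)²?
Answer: 22297284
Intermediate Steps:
P(F, K) = F*K
b = -4593 (b = -3 + (-1*(-7) - 52)*(31 + 71) = -3 + (7 - 52)*102 = -3 - 45*102 = -3 - 4590 = -4593)
(-129 + b)² = (-129 - 4593)² = (-4722)² = 22297284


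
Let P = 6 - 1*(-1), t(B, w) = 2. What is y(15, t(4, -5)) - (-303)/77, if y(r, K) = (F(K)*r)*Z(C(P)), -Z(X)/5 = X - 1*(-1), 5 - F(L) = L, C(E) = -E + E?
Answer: -17022/77 ≈ -221.06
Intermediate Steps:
P = 7 (P = 6 + 1 = 7)
C(E) = 0
F(L) = 5 - L
Z(X) = -5 - 5*X (Z(X) = -5*(X - 1*(-1)) = -5*(X + 1) = -5*(1 + X) = -5 - 5*X)
y(r, K) = -5*r*(5 - K) (y(r, K) = ((5 - K)*r)*(-5 - 5*0) = (r*(5 - K))*(-5 + 0) = (r*(5 - K))*(-5) = -5*r*(5 - K))
y(15, t(4, -5)) - (-303)/77 = 5*15*(-5 + 2) - (-303)/77 = 5*15*(-3) - (-303)/77 = -225 - 1*(-303/77) = -225 + 303/77 = -17022/77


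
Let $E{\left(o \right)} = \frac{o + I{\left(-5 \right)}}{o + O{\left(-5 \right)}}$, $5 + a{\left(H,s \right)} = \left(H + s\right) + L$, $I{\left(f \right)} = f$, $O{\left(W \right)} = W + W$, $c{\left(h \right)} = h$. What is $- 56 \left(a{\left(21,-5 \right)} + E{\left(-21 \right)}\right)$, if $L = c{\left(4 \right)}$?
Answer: $- \frac{27496}{31} \approx -886.97$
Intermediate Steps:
$O{\left(W \right)} = 2 W$
$L = 4$
$a{\left(H,s \right)} = -1 + H + s$ ($a{\left(H,s \right)} = -5 + \left(\left(H + s\right) + 4\right) = -5 + \left(4 + H + s\right) = -1 + H + s$)
$E{\left(o \right)} = \frac{-5 + o}{-10 + o}$ ($E{\left(o \right)} = \frac{o - 5}{o + 2 \left(-5\right)} = \frac{-5 + o}{o - 10} = \frac{-5 + o}{-10 + o}$)
$- 56 \left(a{\left(21,-5 \right)} + E{\left(-21 \right)}\right) = - 56 \left(\left(-1 + 21 - 5\right) + \frac{-5 - 21}{-10 - 21}\right) = - 56 \left(15 + \frac{1}{-31} \left(-26\right)\right) = - 56 \left(15 - - \frac{26}{31}\right) = - 56 \left(15 + \frac{26}{31}\right) = \left(-56\right) \frac{491}{31} = - \frac{27496}{31}$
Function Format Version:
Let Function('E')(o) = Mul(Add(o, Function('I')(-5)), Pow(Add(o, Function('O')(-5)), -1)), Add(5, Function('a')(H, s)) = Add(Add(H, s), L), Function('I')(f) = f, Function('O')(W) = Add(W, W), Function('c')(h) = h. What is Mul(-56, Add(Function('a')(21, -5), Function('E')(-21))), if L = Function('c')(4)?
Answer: Rational(-27496, 31) ≈ -886.97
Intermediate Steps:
Function('O')(W) = Mul(2, W)
L = 4
Function('a')(H, s) = Add(-1, H, s) (Function('a')(H, s) = Add(-5, Add(Add(H, s), 4)) = Add(-5, Add(4, H, s)) = Add(-1, H, s))
Function('E')(o) = Mul(Pow(Add(-10, o), -1), Add(-5, o)) (Function('E')(o) = Mul(Add(o, -5), Pow(Add(o, Mul(2, -5)), -1)) = Mul(Add(-5, o), Pow(Add(o, -10), -1)) = Mul(Add(-5, o), Pow(Add(-10, o), -1)) = Mul(Pow(Add(-10, o), -1), Add(-5, o)))
Mul(-56, Add(Function('a')(21, -5), Function('E')(-21))) = Mul(-56, Add(Add(-1, 21, -5), Mul(Pow(Add(-10, -21), -1), Add(-5, -21)))) = Mul(-56, Add(15, Mul(Pow(-31, -1), -26))) = Mul(-56, Add(15, Mul(Rational(-1, 31), -26))) = Mul(-56, Add(15, Rational(26, 31))) = Mul(-56, Rational(491, 31)) = Rational(-27496, 31)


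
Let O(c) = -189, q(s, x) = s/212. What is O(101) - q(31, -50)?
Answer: -40099/212 ≈ -189.15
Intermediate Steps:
q(s, x) = s/212 (q(s, x) = s*(1/212) = s/212)
O(101) - q(31, -50) = -189 - 31/212 = -40099/212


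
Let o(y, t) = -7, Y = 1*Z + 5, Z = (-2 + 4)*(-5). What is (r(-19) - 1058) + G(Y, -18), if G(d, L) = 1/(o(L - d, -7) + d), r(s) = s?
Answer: -12925/12 ≈ -1077.1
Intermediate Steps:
Z = -10 (Z = 2*(-5) = -10)
Y = -5 (Y = 1*(-10) + 5 = -10 + 5 = -5)
G(d, L) = 1/(-7 + d)
(r(-19) - 1058) + G(Y, -18) = (-19 - 1058) + 1/(-7 - 5) = -1077 + 1/(-12) = -1077 - 1/12 = -12925/12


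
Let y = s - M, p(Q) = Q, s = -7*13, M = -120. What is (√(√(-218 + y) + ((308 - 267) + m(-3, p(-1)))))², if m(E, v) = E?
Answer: 38 + 3*I*√21 ≈ 38.0 + 13.748*I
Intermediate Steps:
s = -91
y = 29 (y = -91 - 1*(-120) = -91 + 120 = 29)
(√(√(-218 + y) + ((308 - 267) + m(-3, p(-1)))))² = (√(√(-218 + 29) + ((308 - 267) - 3)))² = (√(√(-189) + (41 - 3)))² = (√(3*I*√21 + 38))² = (√(38 + 3*I*√21))² = 38 + 3*I*√21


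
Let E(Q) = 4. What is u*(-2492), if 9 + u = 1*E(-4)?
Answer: 12460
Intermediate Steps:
u = -5 (u = -9 + 1*4 = -9 + 4 = -5)
u*(-2492) = -5*(-2492) = 12460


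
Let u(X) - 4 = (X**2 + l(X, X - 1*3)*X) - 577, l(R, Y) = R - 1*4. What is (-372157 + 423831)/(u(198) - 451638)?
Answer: -51674/374595 ≈ -0.13795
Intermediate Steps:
l(R, Y) = -4 + R (l(R, Y) = R - 4 = -4 + R)
u(X) = -573 + X**2 + X*(-4 + X) (u(X) = 4 + ((X**2 + (-4 + X)*X) - 577) = 4 + ((X**2 + X*(-4 + X)) - 577) = 4 + (-577 + X**2 + X*(-4 + X)) = -573 + X**2 + X*(-4 + X))
(-372157 + 423831)/(u(198) - 451638) = (-372157 + 423831)/((-573 + 198**2 + 198*(-4 + 198)) - 451638) = 51674/((-573 + 39204 + 198*194) - 451638) = 51674/((-573 + 39204 + 38412) - 451638) = 51674/(77043 - 451638) = 51674/(-374595) = 51674*(-1/374595) = -51674/374595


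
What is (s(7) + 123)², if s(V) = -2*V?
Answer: 11881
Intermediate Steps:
(s(7) + 123)² = (-2*7 + 123)² = (-14 + 123)² = 109² = 11881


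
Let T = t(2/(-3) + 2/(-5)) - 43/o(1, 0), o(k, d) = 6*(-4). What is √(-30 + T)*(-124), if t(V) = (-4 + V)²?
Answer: -31*I*√9134/15 ≈ -197.52*I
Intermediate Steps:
o(k, d) = -24
T = 49433/1800 (T = (-4 + (2/(-3) + 2/(-5)))² - 43/(-24) = (-4 + (2*(-⅓) + 2*(-⅕)))² - 43*(-1)/24 = (-4 + (-⅔ - ⅖))² - 1*(-43/24) = (-4 - 16/15)² + 43/24 = (-76/15)² + 43/24 = 5776/225 + 43/24 = 49433/1800 ≈ 27.463)
√(-30 + T)*(-124) = √(-30 + 49433/1800)*(-124) = √(-4567/1800)*(-124) = (I*√9134/60)*(-124) = -31*I*√9134/15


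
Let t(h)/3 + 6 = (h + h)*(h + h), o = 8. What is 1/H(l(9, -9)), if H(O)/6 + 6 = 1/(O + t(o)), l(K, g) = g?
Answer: -247/8890 ≈ -0.027784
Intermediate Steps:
t(h) = -18 + 12*h² (t(h) = -18 + 3*((h + h)*(h + h)) = -18 + 3*((2*h)*(2*h)) = -18 + 3*(4*h²) = -18 + 12*h²)
H(O) = -36 + 6/(750 + O) (H(O) = -36 + 6/(O + (-18 + 12*8²)) = -36 + 6/(O + (-18 + 12*64)) = -36 + 6/(O + (-18 + 768)) = -36 + 6/(O + 750) = -36 + 6/(750 + O))
1/H(l(9, -9)) = 1/(6*(-4499 - 6*(-9))/(750 - 9)) = 1/(6*(-4499 + 54)/741) = 1/(6*(1/741)*(-4445)) = 1/(-8890/247) = -247/8890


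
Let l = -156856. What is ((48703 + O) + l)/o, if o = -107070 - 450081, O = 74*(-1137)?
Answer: 64097/185717 ≈ 0.34513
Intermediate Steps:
O = -84138
o = -557151
((48703 + O) + l)/o = ((48703 - 84138) - 156856)/(-557151) = (-35435 - 156856)*(-1/557151) = -192291*(-1/557151) = 64097/185717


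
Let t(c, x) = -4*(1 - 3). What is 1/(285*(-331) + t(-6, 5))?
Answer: -1/94327 ≈ -1.0601e-5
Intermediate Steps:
t(c, x) = 8 (t(c, x) = -4*(-2) = 8)
1/(285*(-331) + t(-6, 5)) = 1/(285*(-331) + 8) = 1/(-94335 + 8) = 1/(-94327) = -1/94327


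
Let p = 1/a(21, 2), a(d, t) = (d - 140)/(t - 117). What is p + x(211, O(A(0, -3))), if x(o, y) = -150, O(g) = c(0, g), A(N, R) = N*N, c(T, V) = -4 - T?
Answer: -17735/119 ≈ -149.03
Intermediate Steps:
A(N, R) = N**2
O(g) = -4 (O(g) = -4 - 1*0 = -4 + 0 = -4)
a(d, t) = (-140 + d)/(-117 + t)
p = 115/119 (p = 1/((-140 + 21)/(-117 + 2)) = 1/(-119/(-115)) = 1/(-1/115*(-119)) = 1/(119/115) = 115/119 ≈ 0.96639)
p + x(211, O(A(0, -3))) = 115/119 - 150 = -17735/119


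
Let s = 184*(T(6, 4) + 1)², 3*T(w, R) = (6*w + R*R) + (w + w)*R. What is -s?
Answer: -1952056/9 ≈ -2.1690e+5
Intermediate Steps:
T(w, R) = 2*w + R²/3 + 2*R*w/3 (T(w, R) = ((6*w + R*R) + (w + w)*R)/3 = ((6*w + R²) + (2*w)*R)/3 = ((R² + 6*w) + 2*R*w)/3 = (R² + 6*w + 2*R*w)/3 = 2*w + R²/3 + 2*R*w/3)
s = 1952056/9 (s = 184*((2*6 + (⅓)*4² + (⅔)*4*6) + 1)² = 184*((12 + (⅓)*16 + 16) + 1)² = 184*((12 + 16/3 + 16) + 1)² = 184*(100/3 + 1)² = 184*(103/3)² = 184*(10609/9) = 1952056/9 ≈ 2.1690e+5)
-s = -1*1952056/9 = -1952056/9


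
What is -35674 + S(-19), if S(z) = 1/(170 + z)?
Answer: -5386773/151 ≈ -35674.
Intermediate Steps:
-35674 + S(-19) = -35674 + 1/(170 - 19) = -35674 + 1/151 = -5386773/151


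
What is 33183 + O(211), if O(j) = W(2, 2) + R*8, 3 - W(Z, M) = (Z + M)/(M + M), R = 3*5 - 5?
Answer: 33265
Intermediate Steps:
R = 10 (R = 15 - 5 = 10)
W(Z, M) = 3 - (M + Z)/(2*M) (W(Z, M) = 3 - (Z + M)/(M + M) = 3 - (M + Z)/(2*M))
O(j) = 82 (O(j) = (½)*(-1*2 + 5*2)/2 + 10*8 = (½)*(½)*(-2 + 10) + 80 = (½)*(½)*8 + 80 = 2 + 80 = 82)
33183 + O(211) = 33183 + 82 = 33265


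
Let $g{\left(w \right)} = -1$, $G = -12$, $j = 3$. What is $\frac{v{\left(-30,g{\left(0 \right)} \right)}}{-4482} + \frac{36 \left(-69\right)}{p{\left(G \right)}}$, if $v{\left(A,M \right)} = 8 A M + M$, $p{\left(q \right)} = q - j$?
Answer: $\frac{3709901}{22410} \approx 165.55$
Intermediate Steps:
$p{\left(q \right)} = -3 + q$ ($p{\left(q \right)} = q - 3 = -3 + q$)
$v{\left(A,M \right)} = M + 8 A M$ ($v{\left(A,M \right)} = 8 A M + M = M + 8 A M$)
$\frac{v{\left(-30,g{\left(0 \right)} \right)}}{-4482} + \frac{36 \left(-69\right)}{p{\left(G \right)}} = \frac{\left(-1\right) \left(1 + 8 \left(-30\right)\right)}{-4482} + \frac{36 \left(-69\right)}{-3 - 12} = - (1 - 240) \left(- \frac{1}{4482}\right) - \frac{2484}{-15} = \left(-1\right) \left(-239\right) \left(- \frac{1}{4482}\right) - - \frac{828}{5} = 239 \left(- \frac{1}{4482}\right) + \frac{828}{5} = - \frac{239}{4482} + \frac{828}{5} = \frac{3709901}{22410}$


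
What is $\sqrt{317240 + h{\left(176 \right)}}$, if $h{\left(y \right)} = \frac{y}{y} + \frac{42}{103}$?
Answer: $\frac{\sqrt{3365614095}}{103} \approx 563.24$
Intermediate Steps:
$h{\left(y \right)} = \frac{145}{103}$ ($h{\left(y \right)} = 1 + 42 \cdot \frac{1}{103} = 1 + \frac{42}{103} = \frac{145}{103}$)
$\sqrt{317240 + h{\left(176 \right)}} = \sqrt{317240 + \frac{145}{103}} = \sqrt{\frac{32675865}{103}} = \frac{\sqrt{3365614095}}{103}$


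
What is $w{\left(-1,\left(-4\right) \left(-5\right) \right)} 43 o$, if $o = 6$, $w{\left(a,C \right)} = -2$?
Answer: $-516$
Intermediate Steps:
$w{\left(-1,\left(-4\right) \left(-5\right) \right)} 43 o = \left(-2\right) 43 \cdot 6 = \left(-86\right) 6 = -516$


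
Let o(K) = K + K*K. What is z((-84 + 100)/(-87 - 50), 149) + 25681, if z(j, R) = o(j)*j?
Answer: 66034947369/2571353 ≈ 25681.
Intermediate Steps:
o(K) = K + K²
z(j, R) = j²*(1 + j) (z(j, R) = (j*(1 + j))*j = j²*(1 + j))
z((-84 + 100)/(-87 - 50), 149) + 25681 = ((-84 + 100)/(-87 - 50))²*(1 + (-84 + 100)/(-87 - 50)) + 25681 = (16/(-137))²*(1 + 16/(-137)) + 25681 = (16*(-1/137))²*(1 + 16*(-1/137)) + 25681 = (-16/137)²*(1 - 16/137) + 25681 = (256/18769)*(121/137) + 25681 = 30976/2571353 + 25681 = 66034947369/2571353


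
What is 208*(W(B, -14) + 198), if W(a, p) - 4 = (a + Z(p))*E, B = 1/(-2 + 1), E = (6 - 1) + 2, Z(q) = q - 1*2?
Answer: 17264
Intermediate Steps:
Z(q) = -2 + q (Z(q) = q - 2 = -2 + q)
E = 7 (E = 5 + 2 = 7)
B = -1 (B = 1/(-1) = -1)
W(a, p) = -10 + 7*a + 7*p (W(a, p) = 4 + (a + (-2 + p))*7 = 4 + (-2 + a + p)*7 = 4 + (-14 + 7*a + 7*p) = -10 + 7*a + 7*p)
208*(W(B, -14) + 198) = 208*((-10 + 7*(-1) + 7*(-14)) + 198) = 208*((-10 - 7 - 98) + 198) = 208*(-115 + 198) = 208*83 = 17264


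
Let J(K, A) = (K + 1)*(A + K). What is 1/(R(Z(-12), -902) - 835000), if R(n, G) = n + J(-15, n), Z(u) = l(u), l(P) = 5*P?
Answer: -1/834010 ≈ -1.1990e-6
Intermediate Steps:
J(K, A) = (1 + K)*(A + K)
Z(u) = 5*u
R(n, G) = 210 - 13*n (R(n, G) = n + (n - 15 + (-15)**2 + n*(-15)) = n + (n - 15 + 225 - 15*n) = n + (210 - 14*n) = 210 - 13*n)
1/(R(Z(-12), -902) - 835000) = 1/((210 - 65*(-12)) - 835000) = 1/((210 - 13*(-60)) - 835000) = 1/((210 + 780) - 835000) = 1/(990 - 835000) = 1/(-834010) = -1/834010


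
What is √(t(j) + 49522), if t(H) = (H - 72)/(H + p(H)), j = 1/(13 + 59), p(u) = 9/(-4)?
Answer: 5*√51379769/161 ≈ 222.61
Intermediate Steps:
p(u) = -9/4 (p(u) = 9*(-¼) = -9/4)
j = 1/72 ≈ 0.013889
t(H) = (-72 + H)/(-9/4 + H) (t(H) = (H - 72)/(H - 9/4) = (-72 + H)/(-9/4 + H))
√(t(j) + 49522) = √(4*(-72 + 1/72)/(-9 + 4*(1/72)) + 49522) = √(4*(-5183/72)/(-9 + 1/18) + 49522) = √(4*(-5183/72)/(-161/18) + 49522) = √(4*(-18/161)*(-5183/72) + 49522) = √(5183/161 + 49522) = √(7978225/161) = 5*√51379769/161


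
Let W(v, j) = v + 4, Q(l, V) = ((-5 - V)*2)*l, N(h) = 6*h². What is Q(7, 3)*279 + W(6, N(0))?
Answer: -31238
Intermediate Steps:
Q(l, V) = l*(-10 - 2*V) (Q(l, V) = (-10 - 2*V)*l = l*(-10 - 2*V))
W(v, j) = 4 + v
Q(7, 3)*279 + W(6, N(0)) = -2*7*(5 + 3)*279 + (4 + 6) = -2*7*8*279 + 10 = -112*279 + 10 = -31248 + 10 = -31238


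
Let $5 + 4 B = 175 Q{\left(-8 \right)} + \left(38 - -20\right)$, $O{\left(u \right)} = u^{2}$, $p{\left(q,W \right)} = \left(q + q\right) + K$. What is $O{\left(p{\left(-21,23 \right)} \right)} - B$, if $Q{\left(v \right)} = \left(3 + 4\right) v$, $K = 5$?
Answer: $\frac{15223}{4} \approx 3805.8$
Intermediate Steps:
$p{\left(q,W \right)} = 5 + 2 q$ ($p{\left(q,W \right)} = \left(q + q\right) + 5 = 2 q + 5 = 5 + 2 q$)
$Q{\left(v \right)} = 7 v$
$B = - \frac{9747}{4}$ ($B = - \frac{5}{4} + \frac{175 \cdot 7 \left(-8\right) + \left(38 - -20\right)}{4} = - \frac{5}{4} + \frac{175 \left(-56\right) + \left(38 + 20\right)}{4} = - \frac{5}{4} + \frac{-9800 + 58}{4} = - \frac{5}{4} + \frac{1}{4} \left(-9742\right) = - \frac{5}{4} - \frac{4871}{2} = - \frac{9747}{4} \approx -2436.8$)
$O{\left(p{\left(-21,23 \right)} \right)} - B = \left(5 + 2 \left(-21\right)\right)^{2} - - \frac{9747}{4} = \left(5 - 42\right)^{2} + \frac{9747}{4} = \left(-37\right)^{2} + \frac{9747}{4} = 1369 + \frac{9747}{4} = \frac{15223}{4}$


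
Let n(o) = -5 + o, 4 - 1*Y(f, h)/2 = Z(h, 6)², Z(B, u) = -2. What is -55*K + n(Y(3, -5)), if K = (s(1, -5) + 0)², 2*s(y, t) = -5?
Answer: -1395/4 ≈ -348.75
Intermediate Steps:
s(y, t) = -5/2 (s(y, t) = (½)*(-5) = -5/2)
Y(f, h) = 0 (Y(f, h) = 8 - 2*(-2)² = 8 - 2*4 = 8 - 8 = 0)
K = 25/4 (K = (-5/2 + 0)² = (-5/2)² = 25/4 ≈ 6.2500)
-55*K + n(Y(3, -5)) = -55*25/4 + (-5 + 0) = -1375/4 - 5 = -1395/4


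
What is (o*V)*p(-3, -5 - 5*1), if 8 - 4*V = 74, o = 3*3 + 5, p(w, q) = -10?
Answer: 2310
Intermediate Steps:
o = 14 (o = 9 + 5 = 14)
V = -33/2 (V = 2 - 1/4*74 = 2 - 37/2 = -33/2 ≈ -16.500)
(o*V)*p(-3, -5 - 5*1) = (14*(-33/2))*(-10) = -231*(-10) = 2310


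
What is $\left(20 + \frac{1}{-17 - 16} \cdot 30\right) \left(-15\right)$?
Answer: $- \frac{3150}{11} \approx -286.36$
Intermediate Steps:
$\left(20 + \frac{1}{-17 - 16} \cdot 30\right) \left(-15\right) = \left(20 + \frac{1}{-33} \cdot 30\right) \left(-15\right) = \left(20 - \frac{10}{11}\right) \left(-15\right) = \frac{210}{11} \left(-15\right) = - \frac{3150}{11}$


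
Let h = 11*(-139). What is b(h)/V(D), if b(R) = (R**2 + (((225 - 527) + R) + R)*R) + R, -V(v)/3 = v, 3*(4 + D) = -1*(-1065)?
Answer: -574904/81 ≈ -7097.6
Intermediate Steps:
D = 351 (D = -4 + (-1*(-1065))/3 = -4 + (1/3)*1065 = -4 + 355 = 351)
h = -1529
V(v) = -3*v
b(R) = R + R**2 + R*(-302 + 2*R) (b(R) = (R**2 + ((-302 + R) + R)*R) + R = (R**2 + (-302 + 2*R)*R) + R = (R**2 + R*(-302 + 2*R)) + R = R + R**2 + R*(-302 + 2*R))
b(h)/V(D) = (-1529*(-301 + 3*(-1529)))/((-3*351)) = -1529*(-301 - 4587)/(-1053) = -1529*(-4888)*(-1/1053) = 7473752*(-1/1053) = -574904/81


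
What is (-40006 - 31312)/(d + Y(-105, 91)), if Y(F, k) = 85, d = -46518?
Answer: 71318/46433 ≈ 1.5359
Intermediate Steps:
(-40006 - 31312)/(d + Y(-105, 91)) = (-40006 - 31312)/(-46518 + 85) = -71318/(-46433) = -71318*(-1/46433) = 71318/46433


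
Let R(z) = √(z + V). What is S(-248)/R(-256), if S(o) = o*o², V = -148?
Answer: 7626496*I*√101/101 ≈ 7.5887e+5*I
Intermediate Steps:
S(o) = o³
R(z) = √(-148 + z) (R(z) = √(z - 148) = √(-148 + z))
S(-248)/R(-256) = (-248)³/(√(-148 - 256)) = -15252992*(-I*√101/202) = -(-7626496)*I*√101/101 = 7626496*I*√101/101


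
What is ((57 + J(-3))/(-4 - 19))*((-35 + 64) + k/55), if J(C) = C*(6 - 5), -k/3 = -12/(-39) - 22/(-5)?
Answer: -5548878/82225 ≈ -67.484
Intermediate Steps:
k = -918/65 (k = -3*(-12/(-39) - 22/(-5)) = -3*(-12*(-1/39) - 22*(-1/5)) = -3*(4/13 + 22/5) = -3*306/65 = -918/65 ≈ -14.123)
J(C) = C (J(C) = C*1 = C)
((57 + J(-3))/(-4 - 19))*((-35 + 64) + k/55) = ((57 - 3)/(-4 - 19))*((-35 + 64) - 918/65/55) = (54/(-23))*(29 - 918/65*1/55) = (54*(-1/23))*(29 - 918/3575) = -54/23*102757/3575 = -5548878/82225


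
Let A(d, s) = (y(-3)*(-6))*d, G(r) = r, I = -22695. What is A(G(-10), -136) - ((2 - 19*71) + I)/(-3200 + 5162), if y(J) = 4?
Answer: 82487/327 ≈ 252.25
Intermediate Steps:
A(d, s) = -24*d (A(d, s) = (4*(-6))*d = -24*d)
A(G(-10), -136) - ((2 - 19*71) + I)/(-3200 + 5162) = -24*(-10) - ((2 - 19*71) - 22695)/(-3200 + 5162) = 240 - ((2 - 1349) - 22695)/1962 = 240 - (-1347 - 22695)/1962 = 240 - (-24042)/1962 = 240 - 1*(-4007/327) = 240 + 4007/327 = 82487/327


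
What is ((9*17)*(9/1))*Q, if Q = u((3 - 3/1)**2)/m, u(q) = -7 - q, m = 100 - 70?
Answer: -3213/10 ≈ -321.30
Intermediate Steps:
m = 30
Q = -7/30 (Q = (-7 - (3 - 3/1)**2)/30 = (-7 - (3 - 3*1)**2)*(1/30) = (-7 - (3 - 3)**2)*(1/30) = (-7 - 1*0**2)*(1/30) = (-7 - 1*0)*(1/30) = (-7 + 0)*(1/30) = -7*1/30 = -7/30 ≈ -0.23333)
((9*17)*(9/1))*Q = ((9*17)*(9/1))*(-7/30) = (153*(9*1))*(-7/30) = (153*9)*(-7/30) = 1377*(-7/30) = -3213/10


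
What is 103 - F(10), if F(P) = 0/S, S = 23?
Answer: 103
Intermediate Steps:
F(P) = 0 (F(P) = 0/23 = 0*(1/23) = 0)
103 - F(10) = 103 - 1*0 = 103 + 0 = 103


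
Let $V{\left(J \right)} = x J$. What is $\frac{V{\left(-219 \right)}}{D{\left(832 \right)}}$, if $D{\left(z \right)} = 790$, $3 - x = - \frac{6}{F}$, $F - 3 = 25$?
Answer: $- \frac{1971}{2212} \approx -0.89105$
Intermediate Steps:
$F = 28$ ($F = 3 + 25 = 28$)
$x = \frac{45}{14}$ ($x = 3 - - \frac{6}{28} = 3 - \left(-6\right) \frac{1}{28} = 3 - - \frac{3}{14} = 3 + \frac{3}{14} = \frac{45}{14} \approx 3.2143$)
$V{\left(J \right)} = \frac{45 J}{14}$
$\frac{V{\left(-219 \right)}}{D{\left(832 \right)}} = \frac{\frac{45}{14} \left(-219\right)}{790} = \left(- \frac{9855}{14}\right) \frac{1}{790} = - \frac{1971}{2212}$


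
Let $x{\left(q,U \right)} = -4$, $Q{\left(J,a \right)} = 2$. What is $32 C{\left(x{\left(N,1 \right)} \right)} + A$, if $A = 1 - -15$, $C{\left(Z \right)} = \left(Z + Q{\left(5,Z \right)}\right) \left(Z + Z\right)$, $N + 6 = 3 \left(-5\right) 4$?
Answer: $528$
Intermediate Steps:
$N = -66$ ($N = -6 + 3 \left(-5\right) 4 = -6 - 60 = -66$)
$C{\left(Z \right)} = 2 Z \left(2 + Z\right)$ ($C{\left(Z \right)} = \left(Z + 2\right) \left(Z + Z\right) = \left(2 + Z\right) 2 Z = 2 Z \left(2 + Z\right)$)
$A = 16$ ($A = 1 + 15 = 16$)
$32 C{\left(x{\left(N,1 \right)} \right)} + A = 32 \cdot 2 \left(-4\right) \left(2 - 4\right) + 16 = 32 \cdot 2 \left(-4\right) \left(-2\right) + 16 = 32 \cdot 16 + 16 = 512 + 16 = 528$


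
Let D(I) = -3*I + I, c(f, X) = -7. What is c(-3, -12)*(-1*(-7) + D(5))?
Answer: 21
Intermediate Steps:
D(I) = -2*I
c(-3, -12)*(-1*(-7) + D(5)) = -7*(-1*(-7) - 2*5) = -7*(7 - 10) = -7*(-3) = 21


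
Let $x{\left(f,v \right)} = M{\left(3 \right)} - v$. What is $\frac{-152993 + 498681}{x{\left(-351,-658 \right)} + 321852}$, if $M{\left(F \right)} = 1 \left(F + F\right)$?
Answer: $\frac{86422}{80629} \approx 1.0718$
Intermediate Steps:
$M{\left(F \right)} = 2 F$ ($M{\left(F \right)} = 1 \cdot 2 F = 2 F$)
$x{\left(f,v \right)} = 6 - v$ ($x{\left(f,v \right)} = 2 \cdot 3 - v = 6 - v$)
$\frac{-152993 + 498681}{x{\left(-351,-658 \right)} + 321852} = \frac{-152993 + 498681}{\left(6 - -658\right) + 321852} = \frac{345688}{\left(6 + 658\right) + 321852} = \frac{345688}{664 + 321852} = \frac{345688}{322516} = 345688 \cdot \frac{1}{322516} = \frac{86422}{80629}$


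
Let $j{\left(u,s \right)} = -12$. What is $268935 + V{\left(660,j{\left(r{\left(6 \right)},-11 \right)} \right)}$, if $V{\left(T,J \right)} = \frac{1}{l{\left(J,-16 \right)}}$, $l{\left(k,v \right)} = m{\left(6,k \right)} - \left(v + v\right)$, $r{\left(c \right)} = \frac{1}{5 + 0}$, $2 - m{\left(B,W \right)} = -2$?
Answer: $\frac{9681661}{36} \approx 2.6894 \cdot 10^{5}$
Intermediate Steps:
$m{\left(B,W \right)} = 4$ ($m{\left(B,W \right)} = 2 - -2 = 2 + 2 = 4$)
$r{\left(c \right)} = \frac{1}{5}$
$l{\left(k,v \right)} = 4 - 2 v$ ($l{\left(k,v \right)} = 4 - \left(v + v\right) = 4 - 2 v$)
$V{\left(T,J \right)} = \frac{1}{36}$ ($V{\left(T,J \right)} = \frac{1}{4 - -32} = \frac{1}{4 + 32} = \frac{1}{36}$)
$268935 + V{\left(660,j{\left(r{\left(6 \right)},-11 \right)} \right)} = 268935 + \frac{1}{36} = \frac{9681661}{36}$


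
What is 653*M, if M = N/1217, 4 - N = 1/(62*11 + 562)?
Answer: 3248675/1513948 ≈ 2.1458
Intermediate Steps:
N = 4975/1244 (N = 4 - 1/(62*11 + 562) = 4 - 1/(682 + 562) = 4 - 1/1244 = 4975/1244 ≈ 3.9992)
M = 4975/1513948 (M = (4975/1244)/1217 = (4975/1244)*(1/1217) = 4975/1513948 ≈ 0.0032861)
653*M = 653*(4975/1513948) = 3248675/1513948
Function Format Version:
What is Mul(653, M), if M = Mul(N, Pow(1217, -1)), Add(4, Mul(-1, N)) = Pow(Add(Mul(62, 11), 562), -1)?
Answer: Rational(3248675, 1513948) ≈ 2.1458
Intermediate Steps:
N = Rational(4975, 1244) (N = Add(4, Mul(-1, Pow(Add(Mul(62, 11), 562), -1))) = Add(4, Mul(-1, Pow(Add(682, 562), -1))) = Add(4, Mul(-1, Pow(1244, -1))) = Add(4, Mul(-1, Rational(1, 1244))) = Add(4, Rational(-1, 1244)) = Rational(4975, 1244) ≈ 3.9992)
M = Rational(4975, 1513948) (M = Mul(Rational(4975, 1244), Pow(1217, -1)) = Mul(Rational(4975, 1244), Rational(1, 1217)) = Rational(4975, 1513948) ≈ 0.0032861)
Mul(653, M) = Mul(653, Rational(4975, 1513948)) = Rational(3248675, 1513948)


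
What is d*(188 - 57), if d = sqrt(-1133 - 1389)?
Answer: 131*I*sqrt(2522) ≈ 6578.8*I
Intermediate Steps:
d = I*sqrt(2522) (d = sqrt(-2522) = I*sqrt(2522) ≈ 50.22*I)
d*(188 - 57) = (I*sqrt(2522))*(188 - 57) = (I*sqrt(2522))*131 = 131*I*sqrt(2522)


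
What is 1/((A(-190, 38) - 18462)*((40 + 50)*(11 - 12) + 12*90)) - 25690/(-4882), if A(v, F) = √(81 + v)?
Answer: 722396578656068/137280659154045 - I*√109/337437097470 ≈ 5.2622 - 3.094e-11*I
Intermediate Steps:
1/((A(-190, 38) - 18462)*((40 + 50)*(11 - 12) + 12*90)) - 25690/(-4882) = 1/((√(81 - 190) - 18462)*((40 + 50)*(11 - 12) + 12*90)) - 25690/(-4882) = 1/((√(-109) - 18462)*(90*(-1) + 1080)) - 25690*(-1/4882) = 1/((I*√109 - 18462)*(-90 + 1080)) + 12845/2441 = 1/(-18462 + I*√109*990) + 12845/2441 = (1/990)/(-18462 + I*√109) + 12845/2441 = 1/(990*(-18462 + I*√109)) + 12845/2441 = 12845/2441 + 1/(990*(-18462 + I*√109))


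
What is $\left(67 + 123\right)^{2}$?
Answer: $36100$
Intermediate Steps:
$\left(67 + 123\right)^{2} = 190^{2} = 36100$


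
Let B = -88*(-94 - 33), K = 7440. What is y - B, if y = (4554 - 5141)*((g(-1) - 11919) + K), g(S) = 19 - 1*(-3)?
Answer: 2605083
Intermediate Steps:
g(S) = 22 (g(S) = 19 + 3 = 22)
y = 2616259 (y = (4554 - 5141)*((22 - 11919) + 7440) = -587*(-11897 + 7440) = -587*(-4457) = 2616259)
B = 11176 (B = -88*(-127) = 11176)
y - B = 2616259 - 1*11176 = 2616259 - 11176 = 2605083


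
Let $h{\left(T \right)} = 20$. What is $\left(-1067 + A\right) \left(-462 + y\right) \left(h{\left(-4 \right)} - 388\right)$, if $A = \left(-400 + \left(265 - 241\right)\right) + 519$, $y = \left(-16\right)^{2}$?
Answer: $-70046592$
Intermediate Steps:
$y = 256$
$A = 143$ ($A = \left(-400 + \left(265 - 241\right)\right) + 519 = \left(-400 + 24\right) + 519 = -376 + 519 = 143$)
$\left(-1067 + A\right) \left(-462 + y\right) \left(h{\left(-4 \right)} - 388\right) = \left(-1067 + 143\right) \left(-462 + 256\right) \left(20 - 388\right) = - 924 \left(\left(-206\right) \left(-368\right)\right) = \left(-924\right) 75808 = -70046592$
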